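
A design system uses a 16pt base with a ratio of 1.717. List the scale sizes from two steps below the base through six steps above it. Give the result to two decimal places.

5.43pt, 9.32pt, 16.00pt, 27.47pt, 47.17pt, 80.99pt, 139.06pt, 238.77pt, 409.96pt

Step -2: 16.0 ÷ 1.717² = 5.43
Step -1: 16.0 ÷ 1.717 = 9.32
Step 0: 16pt
Step 1: 16.0 × 1.717 = 27.47
Step 2: 16.0 × 1.717² = 47.17
Step 3: 16.0 × 1.717³ = 80.99
Step 4: 16.0 × 1.717⁴ = 139.06
Step 5: 16.0 × 1.717⁵ = 238.77
Step 6: 16.0 × 1.717⁶ = 409.96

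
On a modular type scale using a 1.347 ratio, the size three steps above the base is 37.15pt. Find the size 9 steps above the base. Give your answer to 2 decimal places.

221.90pt

The gap is 9 − (3) = 6 steps, so the factor is 1.347^6.
37.15 × 1.347⁶ = 37.15 × 5.97318 ≈ 221.904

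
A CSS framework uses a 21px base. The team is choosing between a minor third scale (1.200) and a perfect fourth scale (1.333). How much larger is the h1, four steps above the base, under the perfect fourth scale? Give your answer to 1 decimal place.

Minor third: 21.0 × 1.200⁴ = 43.546px
Perfect fourth: 21.0 × 1.333⁴ = 66.304px
Difference: 66.304 − 43.546 = 22.758px

22.8px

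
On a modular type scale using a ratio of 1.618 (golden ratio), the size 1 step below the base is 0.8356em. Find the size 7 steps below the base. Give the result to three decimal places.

Moving from step -1 to step -7 is 6 steps down, so divide by r⁶.
0.8356 ÷ 1.618⁶ = 0.8356 ÷ 17.94201 ≈ 0.047

0.047em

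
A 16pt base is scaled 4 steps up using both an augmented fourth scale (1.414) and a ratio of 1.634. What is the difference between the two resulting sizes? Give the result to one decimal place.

Augmented fourth: 16.0 × 1.414⁴ = 63.961pt
At 1.634: 16.0 × 1.634⁴ = 114.059pt
Difference: 114.059 − 63.961 = 50.098pt

50.1pt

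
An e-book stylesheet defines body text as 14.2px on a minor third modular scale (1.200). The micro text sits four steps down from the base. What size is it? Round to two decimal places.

Each step on a modular scale multiplies by the ratio, so the size n steps from the base is base × ratioⁿ.
14.2 ÷ 1.200⁴ = 14.2 ÷ 2.07360 ≈ 6.85

6.85px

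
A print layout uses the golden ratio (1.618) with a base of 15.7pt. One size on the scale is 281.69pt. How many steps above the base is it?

1.618ⁿ = 281.69 / 15.7 = 17.9420
n = ln(17.9420) / ln(1.618) = 2.8871 / 0.4812 ≈ 6.00

6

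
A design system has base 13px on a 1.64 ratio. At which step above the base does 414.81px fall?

1.64ⁿ = 414.81 / 13 = 31.9085
n = ln(31.9085) / ln(1.64) = 3.4629 / 0.4947 ≈ 7.00

7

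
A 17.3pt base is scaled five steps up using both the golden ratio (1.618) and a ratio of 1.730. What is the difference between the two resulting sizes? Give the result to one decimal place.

Golden ratio: 17.3 × 1.618⁵ = 191.840pt
At 1.730: 17.3 × 1.730⁵ = 268.088pt
Difference: 268.088 − 191.840 = 76.248pt

76.2pt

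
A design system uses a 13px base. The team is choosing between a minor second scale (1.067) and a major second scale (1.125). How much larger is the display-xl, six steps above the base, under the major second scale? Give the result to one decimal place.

7.2px

Minor second: 13.0 × 1.067⁶ = 19.184px
Major second: 13.0 × 1.125⁶ = 26.355px
Difference: 26.355 − 19.184 = 7.171px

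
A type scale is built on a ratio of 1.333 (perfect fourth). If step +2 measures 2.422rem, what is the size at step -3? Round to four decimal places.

The gap is -3 − (2) = -5 steps, so the factor is 1.333^-5.
2.422 ÷ 1.333⁵ = 2.422 ÷ 4.20873 ≈ 0.5755

0.5755rem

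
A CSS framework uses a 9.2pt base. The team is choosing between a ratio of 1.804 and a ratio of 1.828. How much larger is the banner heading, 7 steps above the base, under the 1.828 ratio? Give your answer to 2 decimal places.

At 1.804: 9.2 × 1.804⁷ = 572.0626pt
At 1.828: 9.2 × 1.828⁷ = 627.5107pt
Difference: 627.5107 − 572.0626 = 55.4481pt

55.45pt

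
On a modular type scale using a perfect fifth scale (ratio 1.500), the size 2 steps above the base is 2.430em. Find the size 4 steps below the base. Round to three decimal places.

2.430 ÷ 1.500⁶ = 2.430 ÷ 11.39062 ≈ 0.213

0.213em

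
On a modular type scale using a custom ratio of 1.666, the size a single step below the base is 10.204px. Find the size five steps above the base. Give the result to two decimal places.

218.18px

The gap is 5 − (-1) = 6 steps, so the factor is 1.666^6.
10.204 × 1.666⁶ = 10.204 × 21.38208 ≈ 218.183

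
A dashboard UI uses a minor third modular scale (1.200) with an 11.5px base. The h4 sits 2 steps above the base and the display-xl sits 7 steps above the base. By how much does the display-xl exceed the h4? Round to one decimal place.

24.6px

Step 2: 11.5 × 1.200² = 16.560px
Step 7: 11.5 × 1.200⁷ = 41.207px
Difference: 41.207 − 16.560 = 24.647px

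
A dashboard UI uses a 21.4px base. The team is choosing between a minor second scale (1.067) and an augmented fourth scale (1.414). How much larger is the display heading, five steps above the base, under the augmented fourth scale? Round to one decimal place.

91.4px

Minor second: 21.4 × 1.067⁵ = 29.596px
Augmented fourth: 21.4 × 1.414⁵ = 120.965px
Difference: 120.965 − 29.596 = 91.369px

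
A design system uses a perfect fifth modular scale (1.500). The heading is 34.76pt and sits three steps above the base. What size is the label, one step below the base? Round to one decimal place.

34.76 ÷ 1.500⁴ = 34.76 ÷ 5.06250 ≈ 6.866

6.9pt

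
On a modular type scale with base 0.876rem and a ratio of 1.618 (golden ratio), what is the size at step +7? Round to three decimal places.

25.430rem

A modular type scale is a geometric sequence: sizeₙ = base × rⁿ.
0.876 × 1.618⁷ = 0.876 × 29.03017 ≈ 25.430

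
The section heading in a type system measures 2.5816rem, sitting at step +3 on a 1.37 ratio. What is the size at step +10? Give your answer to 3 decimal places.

23.385rem

Moving from step +3 to step +10 is 7 steps up, so multiply by r⁷.
2.5816 × 1.37⁷ = 2.5816 × 9.05824 ≈ 23.385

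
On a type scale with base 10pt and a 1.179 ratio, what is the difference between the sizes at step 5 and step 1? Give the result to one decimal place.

11.0pt

Step 1: 10.0 × 1.179 = 11.790pt
Step 5: 10.0 × 1.179⁵ = 22.781pt
Difference: 22.781 − 11.790 = 10.991pt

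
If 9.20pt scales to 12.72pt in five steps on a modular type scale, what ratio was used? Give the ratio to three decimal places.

The ratio satisfies 9.20 × r⁵ = 12.72, so r = (12.72 / 9.20)^(1/5).
r = 1.3826^(1/5) ≈ 1.0669

1.067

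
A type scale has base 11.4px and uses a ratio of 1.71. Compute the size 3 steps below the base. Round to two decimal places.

11.4 ÷ 1.71³ = 11.4 ÷ 5.00021 ≈ 2.28

2.28px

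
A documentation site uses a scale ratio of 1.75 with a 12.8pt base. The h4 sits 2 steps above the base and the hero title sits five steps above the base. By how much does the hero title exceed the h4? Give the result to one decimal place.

Step 2: 12.8 × 1.75² = 39.200pt
Step 5: 12.8 × 1.75⁵ = 210.088pt
Difference: 210.088 − 39.200 = 170.888pt

170.9pt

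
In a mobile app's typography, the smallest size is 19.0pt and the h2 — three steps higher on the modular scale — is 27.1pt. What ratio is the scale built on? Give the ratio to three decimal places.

The ratio satisfies 19.0 × r³ = 27.1, so r = (27.1 / 19.0)^(1/3).
r = 1.4263^(1/3) ≈ 1.1257

1.126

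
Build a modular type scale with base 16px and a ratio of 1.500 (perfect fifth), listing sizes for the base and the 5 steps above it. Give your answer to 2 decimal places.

16.00px, 24.00px, 36.00px, 54.00px, 81.00px, 121.50px

Step 0: 16px
Step 1: 16.0 × 1.500 = 24.00
Step 2: 16.0 × 1.500² = 36.00
Step 3: 16.0 × 1.500³ = 54.00
Step 4: 16.0 × 1.500⁴ = 81.00
Step 5: 16.0 × 1.500⁵ = 121.50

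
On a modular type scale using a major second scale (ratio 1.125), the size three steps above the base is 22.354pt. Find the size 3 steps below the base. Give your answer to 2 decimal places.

The gap is -3 − (3) = -6 steps, so the factor is 1.125^-6.
22.354 ÷ 1.125⁶ = 22.354 ÷ 2.02729 ≈ 11.027

11.03pt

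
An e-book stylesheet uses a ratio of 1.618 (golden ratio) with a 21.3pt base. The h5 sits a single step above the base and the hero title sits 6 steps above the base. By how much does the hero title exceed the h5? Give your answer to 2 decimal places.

Step 1: 21.3 × 1.618 = 34.4634pt
Step 6: 21.3 × 1.618⁶ = 382.1648pt
Difference: 382.1648 − 34.4634 = 347.7014pt

347.70pt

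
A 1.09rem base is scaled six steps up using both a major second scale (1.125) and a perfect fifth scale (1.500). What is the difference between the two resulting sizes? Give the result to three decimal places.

10.206rem

Major second: 1.09 × 1.125⁶ = 2.20974rem
Perfect fifth: 1.09 × 1.500⁶ = 12.41578rem
Difference: 12.41578 − 2.20974 = 10.20604rem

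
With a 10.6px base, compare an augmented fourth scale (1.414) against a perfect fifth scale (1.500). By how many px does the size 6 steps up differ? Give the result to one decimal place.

36.0px

Augmented fourth: 10.6 × 1.414⁶ = 84.723px
Perfect fifth: 10.6 × 1.500⁶ = 120.741px
Difference: 120.741 − 84.723 = 36.018px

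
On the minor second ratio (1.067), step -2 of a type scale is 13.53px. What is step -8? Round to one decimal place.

9.2px

Moving from step -2 to step -8 is 6 steps down, so divide by r⁶.
13.53 ÷ 1.067⁶ = 13.53 ÷ 1.47566 ≈ 9.169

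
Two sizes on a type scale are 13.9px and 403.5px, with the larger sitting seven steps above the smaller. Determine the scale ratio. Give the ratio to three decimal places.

1.618

The ratio satisfies 13.9 × r⁷ = 403.5, so r = (403.5 / 13.9)^(1/7).
r = 29.0288^(1/7) ≈ 1.6180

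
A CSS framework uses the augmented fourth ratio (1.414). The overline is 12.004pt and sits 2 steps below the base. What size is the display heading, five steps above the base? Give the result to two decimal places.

The gap is 5 − (-2) = 7 steps, so the factor is 1.414^7.
12.004 × 1.414⁷ = 12.004 × 11.30175 ≈ 135.666

135.67pt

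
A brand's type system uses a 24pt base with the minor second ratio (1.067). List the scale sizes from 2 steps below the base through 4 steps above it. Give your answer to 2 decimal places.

Step -2: 24.0 ÷ 1.067² = 21.08
Step -1: 24.0 ÷ 1.067 = 22.49
Step 0: 24pt
Step 1: 24.0 × 1.067 = 25.61
Step 2: 24.0 × 1.067² = 27.32
Step 3: 24.0 × 1.067³ = 29.15
Step 4: 24.0 × 1.067⁴ = 31.11

21.08pt, 22.49pt, 24.00pt, 25.61pt, 27.32pt, 29.15pt, 31.11pt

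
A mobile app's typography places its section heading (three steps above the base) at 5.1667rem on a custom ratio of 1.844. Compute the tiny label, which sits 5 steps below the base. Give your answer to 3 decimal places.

5.1667 ÷ 1.844⁸ = 5.1667 ÷ 133.68643 ≈ 0.039

0.039rem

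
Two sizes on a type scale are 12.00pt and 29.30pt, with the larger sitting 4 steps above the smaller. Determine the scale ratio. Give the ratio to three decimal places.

The ratio satisfies 12.00 × r⁴ = 29.30, so r = (29.30 / 12.00)^(1/4).
r = 2.4417^(1/4) ≈ 1.2500

1.250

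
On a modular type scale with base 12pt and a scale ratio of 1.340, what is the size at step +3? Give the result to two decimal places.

28.87pt

12.0 × 1.340³ = 12.0 × 2.40610 ≈ 28.87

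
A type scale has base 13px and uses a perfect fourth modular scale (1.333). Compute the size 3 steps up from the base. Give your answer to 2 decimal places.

A modular type scale is a geometric sequence: sizeₙ = base × rⁿ.
13.0 × 1.333³ = 13.0 × 2.36859 ≈ 30.79

30.79px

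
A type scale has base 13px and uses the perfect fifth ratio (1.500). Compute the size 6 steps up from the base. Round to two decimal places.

148.08px

13.0 × 1.500⁶ = 13.0 × 11.39062 ≈ 148.08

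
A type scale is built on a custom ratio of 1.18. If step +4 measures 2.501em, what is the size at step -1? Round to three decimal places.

The gap is -1 − (4) = -5 steps, so the factor is 1.18^-5.
2.501 ÷ 1.18⁵ = 2.501 ÷ 2.28776 ≈ 1.093

1.093em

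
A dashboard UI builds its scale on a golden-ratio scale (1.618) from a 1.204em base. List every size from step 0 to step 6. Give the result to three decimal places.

Step 0: 1.204em
Step 1: 1.204 × 1.618 = 1.948
Step 2: 1.204 × 1.618² = 3.152
Step 3: 1.204 × 1.618³ = 5.100
Step 4: 1.204 × 1.618⁴ = 8.252
Step 5: 1.204 × 1.618⁵ = 13.351
Step 6: 1.204 × 1.618⁶ = 21.602

1.204em, 1.948em, 3.152em, 5.100em, 8.252em, 13.351em, 21.602em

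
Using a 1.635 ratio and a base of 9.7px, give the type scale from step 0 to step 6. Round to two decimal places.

9.70px, 15.86px, 25.93px, 42.40px, 69.32px, 113.33px, 185.30px

Step 0: 9.7px
Step 1: 9.7 × 1.635 = 15.86
Step 2: 9.7 × 1.635² = 25.93
Step 3: 9.7 × 1.635³ = 42.40
Step 4: 9.7 × 1.635⁴ = 69.32
Step 5: 9.7 × 1.635⁵ = 113.33
Step 6: 9.7 × 1.635⁶ = 185.30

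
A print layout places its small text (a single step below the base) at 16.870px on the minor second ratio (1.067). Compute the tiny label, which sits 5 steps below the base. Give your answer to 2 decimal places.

16.870 ÷ 1.067⁴ = 16.870 ÷ 1.29616 ≈ 13.015

13.02px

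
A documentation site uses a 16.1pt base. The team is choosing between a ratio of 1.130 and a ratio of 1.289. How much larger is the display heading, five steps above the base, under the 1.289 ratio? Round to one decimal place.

27.6pt

At 1.130: 16.1 × 1.130⁵ = 29.663pt
At 1.289: 16.1 × 1.289⁵ = 57.292pt
Difference: 57.292 − 29.663 = 27.629pt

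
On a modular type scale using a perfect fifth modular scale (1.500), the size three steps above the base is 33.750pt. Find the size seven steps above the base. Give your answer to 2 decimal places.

170.86pt

The gap is 7 − (3) = 4 steps, so the factor is 1.500^4.
33.750 × 1.500⁴ = 33.750 × 5.06250 ≈ 170.859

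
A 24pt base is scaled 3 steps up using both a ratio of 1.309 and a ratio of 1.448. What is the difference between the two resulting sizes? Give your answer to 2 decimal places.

19.03pt

At 1.309: 24.0 × 1.309³ = 53.8307pt
At 1.448: 24.0 × 1.448³ = 72.8647pt
Difference: 72.8647 − 53.8307 = 19.0340pt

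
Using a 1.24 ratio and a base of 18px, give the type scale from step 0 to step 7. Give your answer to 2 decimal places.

18.00px, 22.32px, 27.68px, 34.32px, 42.56px, 52.77px, 65.43px, 81.14px

Step 0: 18px
Step 1: 18.0 × 1.24 = 22.32
Step 2: 18.0 × 1.24² = 27.68
Step 3: 18.0 × 1.24³ = 34.32
Step 4: 18.0 × 1.24⁴ = 42.56
Step 5: 18.0 × 1.24⁵ = 52.77
Step 6: 18.0 × 1.24⁶ = 65.43
Step 7: 18.0 × 1.24⁷ = 81.14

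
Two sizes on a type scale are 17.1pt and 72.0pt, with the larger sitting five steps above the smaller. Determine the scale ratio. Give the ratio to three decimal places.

1.333

r⁵ = 72.0 / 17.1, so r = (72.0/17.1)^(1/5).
r = 4.2105^(1/5) ≈ 1.3331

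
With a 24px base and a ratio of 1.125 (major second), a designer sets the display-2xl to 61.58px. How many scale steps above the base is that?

1.125ⁿ = 61.58 / 24 = 2.5658
n = ln(2.5658) / ln(1.125) = 0.9423 / 0.1178 ≈ 8.00

8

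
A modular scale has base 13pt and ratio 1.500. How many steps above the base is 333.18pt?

8

1.500ⁿ = 333.18 / 13 = 25.6292
n = ln(25.6292) / ln(1.500) = 3.2437 / 0.4055 ≈ 8.00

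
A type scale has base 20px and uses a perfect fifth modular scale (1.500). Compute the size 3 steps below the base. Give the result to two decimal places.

5.93px

Every step multiplies by the scale ratio.
20.0 ÷ 1.500³ = 20.0 ÷ 3.37500 ≈ 5.93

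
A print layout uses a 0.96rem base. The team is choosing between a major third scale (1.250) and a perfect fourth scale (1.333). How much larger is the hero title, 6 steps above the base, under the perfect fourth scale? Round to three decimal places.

1.724rem

Major third: 0.96 × 1.250⁶ = 3.66211rem
Perfect fourth: 0.96 × 1.333⁶ = 5.38582rem
Difference: 5.38582 − 3.66211 = 1.72371rem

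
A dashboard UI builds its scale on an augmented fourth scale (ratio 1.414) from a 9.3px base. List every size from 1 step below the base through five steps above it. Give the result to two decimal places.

Step -1: 9.3 ÷ 1.414 = 6.58
Step 0: 9.3px
Step 1: 9.3 × 1.414 = 13.15
Step 2: 9.3 × 1.414² = 18.59
Step 3: 9.3 × 1.414³ = 26.29
Step 4: 9.3 × 1.414⁴ = 37.18
Step 5: 9.3 × 1.414⁵ = 52.57

6.58px, 9.30px, 13.15px, 18.59px, 26.29px, 37.18px, 52.57px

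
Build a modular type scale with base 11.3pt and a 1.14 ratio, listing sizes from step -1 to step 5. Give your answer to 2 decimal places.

9.91pt, 11.30pt, 12.88pt, 14.69pt, 16.74pt, 19.09pt, 21.76pt

Step -1: 11.3 ÷ 1.14 = 9.91
Step 0: 11.3pt
Step 1: 11.3 × 1.14 = 12.88
Step 2: 11.3 × 1.14² = 14.69
Step 3: 11.3 × 1.14³ = 16.74
Step 4: 11.3 × 1.14⁴ = 19.09
Step 5: 11.3 × 1.14⁵ = 21.76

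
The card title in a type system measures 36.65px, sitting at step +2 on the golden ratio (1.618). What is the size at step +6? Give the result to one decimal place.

The gap is 6 − (2) = 4 steps, so the factor is 1.618^4.
36.65 × 1.618⁴ = 36.65 × 6.85353 ≈ 251.182

251.2px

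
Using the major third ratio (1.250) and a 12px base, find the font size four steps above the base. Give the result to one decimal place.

A modular type scale is a geometric sequence: sizeₙ = base × rⁿ.
12.0 × 1.250⁴ = 12.0 × 2.44141 ≈ 29.30

29.3px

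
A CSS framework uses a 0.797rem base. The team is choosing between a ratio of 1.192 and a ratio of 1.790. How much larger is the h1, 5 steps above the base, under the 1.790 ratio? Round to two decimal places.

12.73rem

At 1.192: 0.797 × 1.192⁵ = 1.9180rem
At 1.790: 0.797 × 1.790⁵ = 14.6461rem
Difference: 14.6461 − 1.9180 = 12.7281rem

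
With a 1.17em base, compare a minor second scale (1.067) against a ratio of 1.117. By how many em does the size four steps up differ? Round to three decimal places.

0.305em

Minor second: 1.17 × 1.067⁴ = 1.51650em
At 1.117: 1.17 × 1.117⁴ = 1.82137em
Difference: 1.82137 − 1.51650 = 0.30487em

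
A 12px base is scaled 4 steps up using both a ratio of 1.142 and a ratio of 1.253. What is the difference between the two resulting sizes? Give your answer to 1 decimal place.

At 1.142: 12.0 × 1.142⁴ = 20.410px
At 1.253: 12.0 × 1.253⁴ = 29.579px
Difference: 29.579 − 20.410 = 9.169px

9.2px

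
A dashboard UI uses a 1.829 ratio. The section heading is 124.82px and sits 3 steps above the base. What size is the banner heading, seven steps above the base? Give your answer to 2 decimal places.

124.82 × 1.829⁴ = 124.82 × 11.19064 ≈ 1396.815

1396.82px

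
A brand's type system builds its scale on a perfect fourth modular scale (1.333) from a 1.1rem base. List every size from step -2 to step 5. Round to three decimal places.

0.619rem, 0.825rem, 1.100rem, 1.466rem, 1.955rem, 2.605rem, 3.473rem, 4.630rem

Step -2: 1.1 ÷ 1.333² = 0.619
Step -1: 1.1 ÷ 1.333 = 0.825
Step 0: 1.1rem
Step 1: 1.1 × 1.333 = 1.466
Step 2: 1.1 × 1.333² = 1.955
Step 3: 1.1 × 1.333³ = 2.605
Step 4: 1.1 × 1.333⁴ = 3.473
Step 5: 1.1 × 1.333⁵ = 4.630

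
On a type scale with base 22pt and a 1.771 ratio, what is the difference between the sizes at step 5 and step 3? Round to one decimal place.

261.1pt

Step 3: 22.0 × 1.771³ = 122.202pt
Step 5: 22.0 × 1.771⁵ = 383.279pt
Difference: 383.279 − 122.202 = 261.077pt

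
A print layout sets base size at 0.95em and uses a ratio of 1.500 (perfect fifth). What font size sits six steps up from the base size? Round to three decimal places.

10.821em

0.95 × 1.500⁶ = 0.95 × 11.39062 ≈ 10.821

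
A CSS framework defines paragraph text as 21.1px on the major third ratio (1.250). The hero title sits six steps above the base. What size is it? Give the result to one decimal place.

80.5px

21.1 × 1.250⁶ = 21.1 × 3.81470 ≈ 80.49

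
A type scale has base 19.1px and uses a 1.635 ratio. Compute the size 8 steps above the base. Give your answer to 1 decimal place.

A modular type scale is a geometric sequence: sizeₙ = base × rⁿ.
19.1 × 1.635⁸ = 19.1 × 51.06720 ≈ 975.38

975.4px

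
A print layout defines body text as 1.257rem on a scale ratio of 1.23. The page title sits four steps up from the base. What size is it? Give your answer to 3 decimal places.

2.877rem

Every step multiplies by the scale ratio.
1.257 × 1.23⁴ = 1.257 × 2.28887 ≈ 2.877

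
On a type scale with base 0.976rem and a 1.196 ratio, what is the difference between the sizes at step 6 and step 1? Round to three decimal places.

Step 1: 0.976 × 1.196 = 1.16730rem
Step 6: 0.976 × 1.196⁶ = 2.85652rem
Difference: 2.85652 − 1.16730 = 1.68922rem

1.689rem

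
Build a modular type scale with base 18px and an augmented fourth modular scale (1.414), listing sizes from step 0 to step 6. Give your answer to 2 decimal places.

Step 0: 18px
Step 1: 18.0 × 1.414 = 25.45
Step 2: 18.0 × 1.414² = 35.99
Step 3: 18.0 × 1.414³ = 50.89
Step 4: 18.0 × 1.414⁴ = 71.96
Step 5: 18.0 × 1.414⁵ = 101.75
Step 6: 18.0 × 1.414⁶ = 143.87

18.00px, 25.45px, 35.99px, 50.89px, 71.96px, 101.75px, 143.87px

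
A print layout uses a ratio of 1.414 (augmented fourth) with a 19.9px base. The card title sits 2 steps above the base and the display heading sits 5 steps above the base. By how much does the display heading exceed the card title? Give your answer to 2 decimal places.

Step 2: 19.9 × 1.414² = 39.7880px
Step 5: 19.9 × 1.414⁵ = 112.4864px
Difference: 112.4864 − 39.7880 = 72.6984px

72.70px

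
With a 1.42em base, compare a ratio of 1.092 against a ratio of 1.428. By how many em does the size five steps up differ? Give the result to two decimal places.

6.23em

At 1.092: 1.42 × 1.092⁵ = 2.2050em
At 1.428: 1.42 × 1.428⁵ = 8.4320em
Difference: 8.4320 − 2.2050 = 6.2270em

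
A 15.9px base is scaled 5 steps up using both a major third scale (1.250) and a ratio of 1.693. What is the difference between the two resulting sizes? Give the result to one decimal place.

Major third: 15.9 × 1.250⁵ = 48.523px
At 1.693: 15.9 × 1.693⁵ = 221.147px
Difference: 221.147 − 48.523 = 172.624px

172.6px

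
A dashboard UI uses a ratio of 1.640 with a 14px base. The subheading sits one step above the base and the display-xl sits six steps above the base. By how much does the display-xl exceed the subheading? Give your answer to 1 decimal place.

Step 1: 14.0 × 1.640 = 22.960px
Step 6: 14.0 × 1.640⁶ = 272.390px
Difference: 272.390 − 22.960 = 249.430px

249.4px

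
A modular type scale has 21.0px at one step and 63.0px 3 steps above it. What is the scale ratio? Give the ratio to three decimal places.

The ratio satisfies 21.0 × r³ = 63.0, so r = (63.0 / 21.0)^(1/3).
r = 3.0000^(1/3) ≈ 1.4422

1.442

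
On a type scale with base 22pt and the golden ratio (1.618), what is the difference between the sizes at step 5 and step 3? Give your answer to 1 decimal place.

150.8pt

Step 3: 22.0 × 1.618³ = 93.188pt
Step 5: 22.0 × 1.618⁵ = 243.958pt
Difference: 243.958 − 93.188 = 150.770pt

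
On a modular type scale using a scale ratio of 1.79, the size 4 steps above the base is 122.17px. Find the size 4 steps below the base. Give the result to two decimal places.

Moving from step +4 to step -4 is 8 steps down, so divide by r⁸.
122.17 ÷ 1.79⁸ = 122.17 ÷ 105.39603 ≈ 1.159

1.16px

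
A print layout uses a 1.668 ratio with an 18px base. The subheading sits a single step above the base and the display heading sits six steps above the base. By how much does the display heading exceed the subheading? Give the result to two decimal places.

Step 1: 18.0 × 1.668 = 30.0240px
Step 6: 18.0 × 1.668⁶ = 387.6580px
Difference: 387.6580 − 30.0240 = 357.6340px

357.63px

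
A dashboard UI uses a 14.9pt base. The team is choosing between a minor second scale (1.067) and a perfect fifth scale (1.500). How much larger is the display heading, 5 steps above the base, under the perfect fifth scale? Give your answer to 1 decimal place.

Minor second: 14.9 × 1.067⁵ = 20.607pt
Perfect fifth: 14.9 × 1.500⁵ = 113.147pt
Difference: 113.147 − 20.607 = 92.540pt

92.5pt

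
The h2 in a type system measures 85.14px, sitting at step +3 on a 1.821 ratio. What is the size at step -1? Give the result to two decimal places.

7.74px

The gap is -1 − (3) = -4 steps, so the factor is 1.821^-4.
85.14 ÷ 1.821⁴ = 85.14 ÷ 10.99613 ≈ 7.743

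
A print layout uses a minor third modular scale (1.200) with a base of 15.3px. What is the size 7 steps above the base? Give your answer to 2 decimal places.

A modular type scale is a geometric sequence: sizeₙ = base × rⁿ.
15.3 × 1.200⁷ = 15.3 × 3.58318 ≈ 54.82

54.82px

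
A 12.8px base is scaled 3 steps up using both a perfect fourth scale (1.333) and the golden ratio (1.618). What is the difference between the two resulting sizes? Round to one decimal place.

23.9px

Perfect fourth: 12.8 × 1.333³ = 30.318px
Golden ratio: 12.8 × 1.618³ = 54.218px
Difference: 54.218 − 30.318 = 23.900px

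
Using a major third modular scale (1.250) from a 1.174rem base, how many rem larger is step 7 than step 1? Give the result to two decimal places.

Step 1: 1.174 × 1.250 = 1.4675rem
Step 7: 1.174 × 1.250⁷ = 5.5981rem
Difference: 5.5981 − 1.4675 = 4.1306rem

4.13rem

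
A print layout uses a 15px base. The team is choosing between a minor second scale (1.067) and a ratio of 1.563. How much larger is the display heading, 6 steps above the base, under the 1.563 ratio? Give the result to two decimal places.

Minor second: 15.0 × 1.067⁶ = 22.1349px
At 1.563: 15.0 × 1.563⁶ = 218.6982px
Difference: 218.6982 − 22.1349 = 196.5633px

196.56px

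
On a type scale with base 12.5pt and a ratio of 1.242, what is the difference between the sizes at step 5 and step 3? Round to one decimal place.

13.0pt

Step 3: 12.5 × 1.242³ = 23.948pt
Step 5: 12.5 × 1.242⁵ = 36.942pt
Difference: 36.942 − 23.948 = 12.994pt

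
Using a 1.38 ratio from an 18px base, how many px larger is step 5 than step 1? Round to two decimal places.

Step 1: 18.0 × 1.38 = 24.8400px
Step 5: 18.0 × 1.38⁵ = 90.0882px
Difference: 90.0882 − 24.8400 = 65.2482px

65.25px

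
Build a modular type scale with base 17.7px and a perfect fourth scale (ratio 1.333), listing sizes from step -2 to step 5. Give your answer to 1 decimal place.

10.0px, 13.3px, 17.7px, 23.6px, 31.5px, 41.9px, 55.9px, 74.5px

Step -2: 17.7 ÷ 1.333² = 10.0
Step -1: 17.7 ÷ 1.333 = 13.3
Step 0: 17.7px
Step 1: 17.7 × 1.333 = 23.6
Step 2: 17.7 × 1.333² = 31.5
Step 3: 17.7 × 1.333³ = 41.9
Step 4: 17.7 × 1.333⁴ = 55.9
Step 5: 17.7 × 1.333⁵ = 74.5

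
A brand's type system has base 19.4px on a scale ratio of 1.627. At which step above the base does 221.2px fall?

1.627ⁿ = 221.2 / 19.4 = 11.4021
n = ln(11.4021) / ln(1.627) = 2.4338 / 0.4867 ≈ 5.00

5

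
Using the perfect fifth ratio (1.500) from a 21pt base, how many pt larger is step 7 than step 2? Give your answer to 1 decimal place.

311.6pt

Step 2: 21.0 × 1.500² = 47.250pt
Step 7: 21.0 × 1.500⁷ = 358.805pt
Difference: 358.805 − 47.250 = 311.555pt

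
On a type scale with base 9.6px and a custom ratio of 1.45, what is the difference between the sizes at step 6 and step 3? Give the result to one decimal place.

60.0px

Step 3: 9.6 × 1.45³ = 29.267px
Step 6: 9.6 × 1.45⁶ = 89.223px
Difference: 89.223 − 29.267 = 59.956px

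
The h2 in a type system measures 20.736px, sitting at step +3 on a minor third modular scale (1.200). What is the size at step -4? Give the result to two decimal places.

5.79px

20.736 ÷ 1.200⁷ = 20.736 ÷ 3.58318 ≈ 5.787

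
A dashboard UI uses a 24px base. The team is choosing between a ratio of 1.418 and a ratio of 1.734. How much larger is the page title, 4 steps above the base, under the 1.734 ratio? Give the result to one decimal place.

At 1.418: 24.0 × 1.418⁴ = 97.032px
At 1.734: 24.0 × 1.734⁴ = 216.974px
Difference: 216.974 − 97.032 = 119.942px

119.9px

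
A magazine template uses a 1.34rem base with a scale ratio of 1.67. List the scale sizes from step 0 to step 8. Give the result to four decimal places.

Step 0: 1.34rem
Step 1: 1.34 × 1.67 = 2.2378
Step 2: 1.34 × 1.67² = 3.7371
Step 3: 1.34 × 1.67³ = 6.2410
Step 4: 1.34 × 1.67⁴ = 10.4225
Step 5: 1.34 × 1.67⁵ = 17.4055
Step 6: 1.34 × 1.67⁶ = 29.0672
Step 7: 1.34 × 1.67⁷ = 48.5423
Step 8: 1.34 × 1.67⁸ = 81.0656

1.3400rem, 2.2378rem, 3.7371rem, 6.2410rem, 10.4225rem, 17.4055rem, 29.0672rem, 48.5423rem, 81.0656rem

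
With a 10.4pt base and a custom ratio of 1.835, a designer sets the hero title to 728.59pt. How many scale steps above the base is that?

7

1.835ⁿ = 728.59 / 10.4 = 70.0567
n = ln(70.0567) / ln(1.835) = 4.2493 / 0.6070 ≈ 7.00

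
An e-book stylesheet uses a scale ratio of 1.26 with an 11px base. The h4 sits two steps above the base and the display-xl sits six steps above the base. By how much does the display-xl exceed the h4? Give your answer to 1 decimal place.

26.6px

Step 2: 11.0 × 1.26² = 17.464px
Step 6: 11.0 × 1.26⁶ = 44.017px
Difference: 44.017 − 17.464 = 26.553px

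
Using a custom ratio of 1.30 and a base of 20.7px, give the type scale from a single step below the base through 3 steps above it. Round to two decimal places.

Step -1: 20.7 ÷ 1.30 = 15.92
Step 0: 20.7px
Step 1: 20.7 × 1.30 = 26.91
Step 2: 20.7 × 1.30² = 34.98
Step 3: 20.7 × 1.30³ = 45.48

15.92px, 20.70px, 26.91px, 34.98px, 45.48px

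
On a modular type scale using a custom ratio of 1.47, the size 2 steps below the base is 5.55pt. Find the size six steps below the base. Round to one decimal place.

5.55 ÷ 1.47⁴ = 5.55 ÷ 4.66949 ≈ 1.189

1.2pt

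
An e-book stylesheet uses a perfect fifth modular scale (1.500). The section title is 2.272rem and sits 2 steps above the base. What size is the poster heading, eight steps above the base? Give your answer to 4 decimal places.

25.8795rem

Moving from step +2 to step +8 is 6 steps up, so multiply by r⁶.
2.272 × 1.500⁶ = 2.272 × 11.39062 ≈ 25.8795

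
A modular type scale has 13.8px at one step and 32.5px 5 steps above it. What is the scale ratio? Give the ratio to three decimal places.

The ratio satisfies 13.8 × r⁵ = 32.5, so r = (32.5 / 13.8)^(1/5).
r = 2.3551^(1/5) ≈ 1.1869

1.187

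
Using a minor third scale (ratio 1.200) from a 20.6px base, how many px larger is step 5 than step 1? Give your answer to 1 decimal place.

26.5px

Step 1: 20.6 × 1.200 = 24.720px
Step 5: 20.6 × 1.200⁵ = 51.259px
Difference: 51.259 − 24.720 = 26.539px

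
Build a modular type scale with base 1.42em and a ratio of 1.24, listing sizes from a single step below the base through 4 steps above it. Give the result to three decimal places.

Step -1: 1.42 ÷ 1.24 = 1.145
Step 0: 1.42em
Step 1: 1.42 × 1.24 = 1.761
Step 2: 1.42 × 1.24² = 2.183
Step 3: 1.42 × 1.24³ = 2.707
Step 4: 1.42 × 1.24⁴ = 3.357

1.145em, 1.420em, 1.761em, 2.183em, 2.707em, 3.357em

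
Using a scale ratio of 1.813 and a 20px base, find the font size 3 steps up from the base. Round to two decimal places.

119.19px

Every step multiplies by the scale ratio.
20.0 × 1.813³ = 20.0 × 5.95927 ≈ 119.19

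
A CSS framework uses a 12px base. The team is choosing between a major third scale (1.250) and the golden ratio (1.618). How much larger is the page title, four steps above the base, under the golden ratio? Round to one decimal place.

52.9px

Major third: 12.0 × 1.250⁴ = 29.297px
Golden ratio: 12.0 × 1.618⁴ = 82.242px
Difference: 82.242 − 29.297 = 52.945px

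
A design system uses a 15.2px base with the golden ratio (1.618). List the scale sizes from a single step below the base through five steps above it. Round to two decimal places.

Step -1: 15.2 ÷ 1.618 = 9.39
Step 0: 15.2px
Step 1: 15.2 × 1.618 = 24.59
Step 2: 15.2 × 1.618² = 39.79
Step 3: 15.2 × 1.618³ = 64.38
Step 4: 15.2 × 1.618⁴ = 104.17
Step 5: 15.2 × 1.618⁵ = 168.55

9.39px, 15.20px, 24.59px, 39.79px, 64.38px, 104.17px, 168.55px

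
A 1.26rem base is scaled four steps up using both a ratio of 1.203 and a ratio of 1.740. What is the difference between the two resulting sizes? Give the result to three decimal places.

At 1.203: 1.26 × 1.203⁴ = 2.63896rem
At 1.740: 1.26 × 1.740⁴ = 11.54962rem
Difference: 11.54962 − 2.63896 = 8.91066rem

8.911rem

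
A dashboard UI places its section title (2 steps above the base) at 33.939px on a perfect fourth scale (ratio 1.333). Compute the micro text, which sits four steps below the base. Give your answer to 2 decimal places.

6.05px

Moving from step +2 to step -4 is 6 steps down, so divide by r⁶.
33.939 ÷ 1.333⁶ = 33.939 ÷ 5.61023 ≈ 6.049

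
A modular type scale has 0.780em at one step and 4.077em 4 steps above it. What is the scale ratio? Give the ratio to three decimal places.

1.512

The ratio satisfies 0.780 × r⁴ = 4.077, so r = (4.077 / 0.780)^(1/4).
r = 5.2269^(1/4) ≈ 1.5120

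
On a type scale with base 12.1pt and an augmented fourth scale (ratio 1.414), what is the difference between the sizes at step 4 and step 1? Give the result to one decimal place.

31.3pt

Step 1: 12.1 × 1.414 = 17.109pt
Step 4: 12.1 × 1.414⁴ = 48.371pt
Difference: 48.371 − 17.109 = 31.262pt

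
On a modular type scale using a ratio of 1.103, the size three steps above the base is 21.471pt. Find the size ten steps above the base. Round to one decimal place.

42.6pt

Moving from step +3 to step +10 is 7 steps up, so multiply by r⁷.
21.471 × 1.103⁷ = 21.471 × 1.98623 ≈ 42.646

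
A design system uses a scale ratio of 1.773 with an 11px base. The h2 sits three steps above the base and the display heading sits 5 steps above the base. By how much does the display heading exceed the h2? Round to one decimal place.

Step 3: 11.0 × 1.773³ = 61.308px
Step 5: 11.0 × 1.773⁵ = 192.724px
Difference: 192.724 − 61.308 = 131.416px

131.4px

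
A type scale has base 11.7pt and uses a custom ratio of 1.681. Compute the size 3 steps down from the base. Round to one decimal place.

2.5pt

A modular type scale is a geometric sequence: sizeₙ = base × rⁿ.
11.7 ÷ 1.681³ = 11.7 ÷ 4.75010 ≈ 2.46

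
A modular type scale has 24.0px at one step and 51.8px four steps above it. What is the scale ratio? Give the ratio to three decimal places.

1.212

The ratio satisfies 24.0 × r⁴ = 51.8, so r = (51.8 / 24.0)^(1/4).
r = 2.1583^(1/4) ≈ 1.2121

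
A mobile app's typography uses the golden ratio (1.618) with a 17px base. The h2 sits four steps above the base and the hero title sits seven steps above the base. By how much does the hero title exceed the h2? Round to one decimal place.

Step 4: 17.0 × 1.618⁴ = 116.510px
Step 7: 17.0 × 1.618⁷ = 493.513px
Difference: 493.513 − 116.510 = 377.003px

377.0px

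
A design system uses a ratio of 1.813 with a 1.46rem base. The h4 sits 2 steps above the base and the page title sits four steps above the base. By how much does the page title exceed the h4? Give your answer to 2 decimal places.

Step 2: 1.46 × 1.813² = 4.7990rem
Step 4: 1.46 × 1.813⁴ = 15.7741rem
Difference: 15.7741 − 4.7990 = 10.9751rem

10.98rem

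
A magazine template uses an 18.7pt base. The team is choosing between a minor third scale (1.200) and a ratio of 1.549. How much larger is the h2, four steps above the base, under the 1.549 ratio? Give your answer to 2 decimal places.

Minor third: 18.7 × 1.200⁴ = 38.7763pt
At 1.549: 18.7 × 1.549⁴ = 107.6582pt
Difference: 107.6582 − 38.7763 = 68.8819pt

68.88pt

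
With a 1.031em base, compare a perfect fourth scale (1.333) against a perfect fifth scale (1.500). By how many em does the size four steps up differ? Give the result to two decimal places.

1.96em

Perfect fourth: 1.031 × 1.333⁴ = 3.2552em
Perfect fifth: 1.031 × 1.500⁴ = 5.2194em
Difference: 5.2194 − 3.2552 = 1.9642em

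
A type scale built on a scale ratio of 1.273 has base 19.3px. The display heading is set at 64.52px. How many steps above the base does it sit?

5

1.273ⁿ = 64.52 / 19.3 = 3.3430
n = ln(3.3430) / ln(1.273) = 1.2069 / 0.2414 ≈ 5.00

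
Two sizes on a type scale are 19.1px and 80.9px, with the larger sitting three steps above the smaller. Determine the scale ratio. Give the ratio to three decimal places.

1.618

The ratio satisfies 19.1 × r³ = 80.9, so r = (80.9 / 19.1)^(1/3).
r = 4.2356^(1/3) ≈ 1.6180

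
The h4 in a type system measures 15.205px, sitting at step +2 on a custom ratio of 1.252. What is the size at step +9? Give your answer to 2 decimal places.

73.32px

The gap is 9 − (2) = 7 steps, so the factor is 1.252^7.
15.205 × 1.252⁷ = 15.205 × 4.82203 ≈ 73.319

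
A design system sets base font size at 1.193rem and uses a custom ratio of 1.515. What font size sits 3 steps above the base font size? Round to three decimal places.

4.148rem

Each step on a modular scale multiplies by the ratio, so the size n steps from the base is base × ratioⁿ.
1.193 × 1.515³ = 1.193 × 3.47727 ≈ 4.148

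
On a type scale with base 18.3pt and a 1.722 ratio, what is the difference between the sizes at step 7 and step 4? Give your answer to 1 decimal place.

660.7pt

Step 4: 18.3 × 1.722⁴ = 160.910pt
Step 7: 18.3 × 1.722⁷ = 821.643pt
Difference: 821.643 − 160.910 = 660.733pt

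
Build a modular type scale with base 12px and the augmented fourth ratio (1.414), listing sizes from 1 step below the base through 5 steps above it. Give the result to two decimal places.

Step -1: 12.0 ÷ 1.414 = 8.49
Step 0: 12px
Step 1: 12.0 × 1.414 = 16.97
Step 2: 12.0 × 1.414² = 23.99
Step 3: 12.0 × 1.414³ = 33.93
Step 4: 12.0 × 1.414⁴ = 47.97
Step 5: 12.0 × 1.414⁵ = 67.83

8.49px, 12.00px, 16.97px, 23.99px, 33.93px, 47.97px, 67.83px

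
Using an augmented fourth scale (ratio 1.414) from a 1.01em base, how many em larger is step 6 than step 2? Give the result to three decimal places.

Step 2: 1.01 × 1.414² = 2.01939em
Step 6: 1.01 × 1.414⁶ = 8.07268em
Difference: 8.07268 − 2.01939 = 6.05329em

6.053em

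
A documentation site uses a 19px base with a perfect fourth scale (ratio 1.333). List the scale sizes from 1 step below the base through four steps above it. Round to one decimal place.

Step -1: 19.0 ÷ 1.333 = 14.3
Step 0: 19px
Step 1: 19.0 × 1.333 = 25.3
Step 2: 19.0 × 1.333² = 33.8
Step 3: 19.0 × 1.333³ = 45.0
Step 4: 19.0 × 1.333⁴ = 60.0

14.3px, 19.0px, 25.3px, 33.8px, 45.0px, 60.0px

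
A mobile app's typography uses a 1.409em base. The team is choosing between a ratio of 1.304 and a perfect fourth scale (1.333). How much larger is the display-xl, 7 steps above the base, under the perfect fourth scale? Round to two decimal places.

At 1.304: 1.409 × 1.304⁷ = 9.0335em
Perfect fourth: 1.409 × 1.333⁷ = 10.5371em
Difference: 10.5371 − 9.0335 = 1.5036em

1.50em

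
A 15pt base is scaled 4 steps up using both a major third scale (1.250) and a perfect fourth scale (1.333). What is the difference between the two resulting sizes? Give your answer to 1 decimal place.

Major third: 15.0 × 1.250⁴ = 36.621pt
Perfect fourth: 15.0 × 1.333⁴ = 47.360pt
Difference: 47.360 − 36.621 = 10.739pt

10.7pt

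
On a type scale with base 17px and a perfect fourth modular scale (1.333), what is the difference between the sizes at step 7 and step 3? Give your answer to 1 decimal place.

Step 3: 17.0 × 1.333³ = 40.266px
Step 7: 17.0 × 1.333⁷ = 127.133px
Difference: 127.133 − 40.266 = 86.867px

86.9px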